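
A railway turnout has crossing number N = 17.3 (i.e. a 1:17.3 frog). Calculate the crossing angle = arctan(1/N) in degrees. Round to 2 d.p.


1/N = 1/17.3 = 0.057803
angle = arctan(0.057803) = 0.057739 rad
angle = 0.057739 * 180/pi = 3.31 degrees

3.31


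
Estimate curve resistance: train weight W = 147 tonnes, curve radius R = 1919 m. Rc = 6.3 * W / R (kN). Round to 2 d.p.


Rc = 6.3 * W / R
Rc = 6.3 * 147 / 1919
Rc = 926.1 / 1919
Rc = 0.48 kN

0.48


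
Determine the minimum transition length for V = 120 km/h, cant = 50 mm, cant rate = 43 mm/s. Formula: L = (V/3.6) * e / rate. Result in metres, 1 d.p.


Convert speed: V = 120 / 3.6 = 33.3333 m/s
L = 33.3333 * 50 / 43
L = 1666.6667 / 43
L = 38.8 m

38.8


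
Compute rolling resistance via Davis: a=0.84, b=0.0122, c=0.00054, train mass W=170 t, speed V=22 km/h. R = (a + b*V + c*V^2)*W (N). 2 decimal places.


b*V = 0.0122 * 22 = 0.2684
c*V^2 = 0.00054 * 484 = 0.26136
R_per_t = 0.84 + 0.2684 + 0.26136 = 1.36976 N/t
R_total = 1.36976 * 170 = 232.86 N

232.86


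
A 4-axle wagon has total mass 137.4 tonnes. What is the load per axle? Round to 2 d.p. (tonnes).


Load per axle = total weight / number of axles
Load = 137.4 / 4
Load = 34.35 tonnes

34.35


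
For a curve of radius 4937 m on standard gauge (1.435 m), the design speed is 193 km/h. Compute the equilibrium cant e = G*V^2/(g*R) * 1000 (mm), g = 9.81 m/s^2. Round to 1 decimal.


Convert speed: V = 193 / 3.6 = 53.6111 m/s
Apply formula: e = 1.435 * 53.6111^2 / (9.81 * 4937)
e = 1.435 * 2874.1512 / 48431.97
e = 0.085159 m = 85.2 mm

85.2


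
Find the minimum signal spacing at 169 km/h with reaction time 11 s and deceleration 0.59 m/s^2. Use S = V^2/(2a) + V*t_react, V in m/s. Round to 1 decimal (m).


V = 169 / 3.6 = 46.9444 m/s
Braking distance = 46.9444^2 / (2*0.59) = 1867.6109 m
Sighting distance = 46.9444 * 11 = 516.3889 m
S = 1867.6109 + 516.3889 = 2384.0 m

2384.0


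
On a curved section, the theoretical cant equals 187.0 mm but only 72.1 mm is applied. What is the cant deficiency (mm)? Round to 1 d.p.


Cant deficiency = equilibrium cant - actual cant
CD = 187.0 - 72.1
CD = 114.9 mm

114.9


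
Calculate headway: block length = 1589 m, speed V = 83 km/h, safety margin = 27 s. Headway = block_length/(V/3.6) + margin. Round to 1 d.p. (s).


V = 83 / 3.6 = 23.0556 m/s
Block traversal time = 1589 / 23.0556 = 68.9205 s
Headway = 68.9205 + 27
Headway = 95.9 s

95.9


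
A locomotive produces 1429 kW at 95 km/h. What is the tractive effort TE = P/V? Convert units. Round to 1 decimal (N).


Convert: P = 1429 kW = 1429000 W
V = 95 / 3.6 = 26.3889 m/s
TE = 1429000 / 26.3889
TE = 54151.6 N

54151.6


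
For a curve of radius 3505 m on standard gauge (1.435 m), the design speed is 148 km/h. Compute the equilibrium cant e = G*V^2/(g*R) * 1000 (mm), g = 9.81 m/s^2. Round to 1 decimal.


Convert speed: V = 148 / 3.6 = 41.1111 m/s
Apply formula: e = 1.435 * 41.1111^2 / (9.81 * 3505)
e = 1.435 * 1690.1235 / 34384.05
e = 0.070536 m = 70.5 mm

70.5


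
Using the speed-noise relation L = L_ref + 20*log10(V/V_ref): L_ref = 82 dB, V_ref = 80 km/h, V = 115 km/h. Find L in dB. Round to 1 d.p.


V/V_ref = 115 / 80 = 1.4375
log10(1.4375) = 0.157608
20 * 0.157608 = 3.1522
L = 82 + 3.1522 = 85.2 dB

85.2


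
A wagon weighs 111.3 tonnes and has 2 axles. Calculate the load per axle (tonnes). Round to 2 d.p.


Load per axle = total weight / number of axles
Load = 111.3 / 2
Load = 55.65 tonnes

55.65


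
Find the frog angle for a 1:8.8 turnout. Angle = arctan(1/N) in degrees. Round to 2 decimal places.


1/N = 1/8.8 = 0.113636
angle = arctan(0.113636) = 0.113151 rad
angle = 0.113151 * 180/pi = 6.48 degrees

6.48


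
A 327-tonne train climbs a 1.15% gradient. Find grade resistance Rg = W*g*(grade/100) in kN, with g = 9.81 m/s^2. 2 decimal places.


Rg = W * 9.81 * grade / 100
Rg = 327 * 9.81 * 1.15 / 100
Rg = 3207.87 * 0.0115
Rg = 36.89 kN

36.89


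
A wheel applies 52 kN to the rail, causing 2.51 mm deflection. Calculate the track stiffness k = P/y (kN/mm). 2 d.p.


Track stiffness k = P / y
k = 52 / 2.51
k = 20.72 kN/mm

20.72


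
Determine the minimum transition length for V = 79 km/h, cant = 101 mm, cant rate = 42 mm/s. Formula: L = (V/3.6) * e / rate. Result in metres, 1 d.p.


Convert speed: V = 79 / 3.6 = 21.9444 m/s
L = 21.9444 * 101 / 42
L = 2216.3889 / 42
L = 52.8 m

52.8


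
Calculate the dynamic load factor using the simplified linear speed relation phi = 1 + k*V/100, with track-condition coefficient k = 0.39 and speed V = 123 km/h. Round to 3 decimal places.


phi = 1 + k * V / 100
phi = 1 + 0.39 * 123 / 100
phi = 1 + 0.4797
phi = 1.480

1.480


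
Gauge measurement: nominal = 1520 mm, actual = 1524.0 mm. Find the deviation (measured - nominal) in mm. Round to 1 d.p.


Deviation = measured - nominal
Deviation = 1524.0 - 1520
Deviation = 4.0 mm

4.0


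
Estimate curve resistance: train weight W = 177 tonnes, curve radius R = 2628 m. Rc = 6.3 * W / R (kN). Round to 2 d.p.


Rc = 6.3 * W / R
Rc = 6.3 * 177 / 2628
Rc = 1115.1 / 2628
Rc = 0.42 kN

0.42


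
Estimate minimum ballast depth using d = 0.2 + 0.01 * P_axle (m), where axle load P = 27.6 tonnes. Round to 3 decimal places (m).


d = 0.2 + 0.01 * 27.6
d = 0.2 + 0.276
d = 0.476 m

0.476


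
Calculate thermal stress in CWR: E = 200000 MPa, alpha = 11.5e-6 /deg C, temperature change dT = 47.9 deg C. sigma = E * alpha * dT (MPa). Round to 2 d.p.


sigma = E * alpha * dT
sigma = 200000 * 11.5e-6 * 47.9
sigma = 2.3 * 47.9
sigma = 110.17 MPa

110.17


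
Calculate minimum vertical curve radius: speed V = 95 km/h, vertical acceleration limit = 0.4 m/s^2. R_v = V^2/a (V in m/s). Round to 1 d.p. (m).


Convert speed: V = 95 / 3.6 = 26.3889 m/s
V^2 = 696.3735 m^2/s^2
R_v = 696.3735 / 0.4
R_v = 1740.9 m

1740.9


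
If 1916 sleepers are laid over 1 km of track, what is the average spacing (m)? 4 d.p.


Spacing = 1000 m / number of sleepers
Spacing = 1000 / 1916
Spacing = 0.5219 m

0.5219


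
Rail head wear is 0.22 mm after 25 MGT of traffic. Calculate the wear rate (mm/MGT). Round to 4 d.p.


Wear rate = total wear / cumulative tonnage
Rate = 0.22 / 25
Rate = 0.0088 mm/MGT

0.0088


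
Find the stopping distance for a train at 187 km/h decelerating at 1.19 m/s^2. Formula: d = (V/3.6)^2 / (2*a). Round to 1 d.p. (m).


Convert speed: V = 187 / 3.6 = 51.9444 m/s
V^2 = 2698.2253
d = 2698.2253 / (2 * 1.19)
d = 2698.2253 / 2.38
d = 1133.7 m

1133.7


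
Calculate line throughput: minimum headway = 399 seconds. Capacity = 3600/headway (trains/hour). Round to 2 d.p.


Capacity = 3600 / headway
Capacity = 3600 / 399
Capacity = 9.02 trains/hour

9.02


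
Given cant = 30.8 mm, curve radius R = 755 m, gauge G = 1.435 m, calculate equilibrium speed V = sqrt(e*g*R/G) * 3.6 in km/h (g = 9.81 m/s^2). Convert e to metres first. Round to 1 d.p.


Convert cant: e = 30.8 mm = 0.0308 m
V_ms = sqrt(0.0308 * 9.81 * 755 / 1.435)
V_ms = sqrt(158.969854) = 12.6083 m/s
V = 12.6083 * 3.6 = 45.4 km/h

45.4


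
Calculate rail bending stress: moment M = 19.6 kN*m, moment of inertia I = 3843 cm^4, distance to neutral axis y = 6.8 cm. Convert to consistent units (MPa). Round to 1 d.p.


Convert units:
M = 19.6 kN*m = 19600000 N*mm
y = 6.8 cm = 68 mm
I = 3843 cm^4 = 38430000 mm^4
sigma = 19600000 * 68 / 38430000
sigma = 34.7 MPa

34.7


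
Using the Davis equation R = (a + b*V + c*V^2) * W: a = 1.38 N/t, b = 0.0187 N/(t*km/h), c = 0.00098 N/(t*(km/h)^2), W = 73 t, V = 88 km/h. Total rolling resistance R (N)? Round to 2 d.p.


b*V = 0.0187 * 88 = 1.6456
c*V^2 = 0.00098 * 7744 = 7.58912
R_per_t = 1.38 + 1.6456 + 7.58912 = 10.61472 N/t
R_total = 10.61472 * 73 = 774.87 N

774.87


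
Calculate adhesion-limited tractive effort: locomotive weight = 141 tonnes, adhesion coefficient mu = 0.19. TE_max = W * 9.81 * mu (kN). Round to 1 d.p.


TE_max = W * g * mu
TE_max = 141 * 9.81 * 0.19
TE_max = 1383.21 * 0.19
TE_max = 262.8 kN

262.8


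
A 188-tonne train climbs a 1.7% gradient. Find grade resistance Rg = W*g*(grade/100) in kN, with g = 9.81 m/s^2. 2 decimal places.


Rg = W * 9.81 * grade / 100
Rg = 188 * 9.81 * 1.7 / 100
Rg = 1844.28 * 0.017
Rg = 31.35 kN

31.35


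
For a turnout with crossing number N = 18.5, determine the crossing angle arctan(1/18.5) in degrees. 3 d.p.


1/N = 1/18.5 = 0.054054
angle = arctan(0.054054) = 0.054002 rad
angle = 0.054002 * 180/pi = 3.094 degrees

3.094


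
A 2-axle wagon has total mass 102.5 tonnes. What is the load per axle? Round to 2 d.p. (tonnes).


Load per axle = total weight / number of axles
Load = 102.5 / 2
Load = 51.25 tonnes

51.25


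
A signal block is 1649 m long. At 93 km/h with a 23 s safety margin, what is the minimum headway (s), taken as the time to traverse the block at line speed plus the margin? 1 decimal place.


V = 93 / 3.6 = 25.8333 m/s
Block traversal time = 1649 / 25.8333 = 63.8323 s
Headway = 63.8323 + 23
Headway = 86.8 s

86.8


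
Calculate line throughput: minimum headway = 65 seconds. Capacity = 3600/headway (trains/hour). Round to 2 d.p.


Capacity = 3600 / headway
Capacity = 3600 / 65
Capacity = 55.38 trains/hour

55.38


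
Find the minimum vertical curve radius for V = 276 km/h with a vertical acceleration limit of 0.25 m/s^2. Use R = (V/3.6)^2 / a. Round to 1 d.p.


Convert speed: V = 276 / 3.6 = 76.6667 m/s
V^2 = 5877.7778 m^2/s^2
R_v = 5877.7778 / 0.25
R_v = 23511.1 m

23511.1


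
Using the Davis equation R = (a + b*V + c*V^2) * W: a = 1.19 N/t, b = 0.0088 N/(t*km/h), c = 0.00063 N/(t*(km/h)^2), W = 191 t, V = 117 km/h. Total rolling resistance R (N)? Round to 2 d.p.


b*V = 0.0088 * 117 = 1.0296
c*V^2 = 0.00063 * 13689 = 8.62407
R_per_t = 1.19 + 1.0296 + 8.62407 = 10.84367 N/t
R_total = 10.84367 * 191 = 2071.14 N

2071.14


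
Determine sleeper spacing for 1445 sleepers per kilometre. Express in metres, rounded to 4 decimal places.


Spacing = 1000 m / number of sleepers
Spacing = 1000 / 1445
Spacing = 0.6920 m

0.6920


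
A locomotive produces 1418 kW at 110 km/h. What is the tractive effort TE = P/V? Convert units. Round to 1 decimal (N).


Convert: P = 1418 kW = 1418000 W
V = 110 / 3.6 = 30.5556 m/s
TE = 1418000 / 30.5556
TE = 46407.3 N

46407.3


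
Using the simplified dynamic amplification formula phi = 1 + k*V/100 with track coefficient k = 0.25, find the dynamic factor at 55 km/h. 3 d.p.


phi = 1 + k * V / 100
phi = 1 + 0.25 * 55 / 100
phi = 1 + 0.1375
phi = 1.138

1.138


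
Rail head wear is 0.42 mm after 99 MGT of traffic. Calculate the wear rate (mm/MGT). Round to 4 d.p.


Wear rate = total wear / cumulative tonnage
Rate = 0.42 / 99
Rate = 0.0042 mm/MGT

0.0042


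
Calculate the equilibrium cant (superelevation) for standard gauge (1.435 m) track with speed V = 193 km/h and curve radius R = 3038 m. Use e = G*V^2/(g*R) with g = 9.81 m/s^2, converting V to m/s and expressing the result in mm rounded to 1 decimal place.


Convert speed: V = 193 / 3.6 = 53.6111 m/s
Apply formula: e = 1.435 * 53.6111^2 / (9.81 * 3038)
e = 1.435 * 2874.1512 / 29802.78
e = 0.13839 m = 138.4 mm

138.4


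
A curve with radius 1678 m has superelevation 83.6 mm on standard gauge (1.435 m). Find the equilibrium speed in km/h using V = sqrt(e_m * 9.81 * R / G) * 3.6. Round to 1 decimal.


Convert cant: e = 83.6 mm = 0.0836 m
V_ms = sqrt(0.0836 * 9.81 * 1678 / 1.435)
V_ms = sqrt(958.992786) = 30.9676 m/s
V = 30.9676 * 3.6 = 111.5 km/h

111.5


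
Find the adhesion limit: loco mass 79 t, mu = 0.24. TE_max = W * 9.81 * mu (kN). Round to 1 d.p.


TE_max = W * g * mu
TE_max = 79 * 9.81 * 0.24
TE_max = 774.99 * 0.24
TE_max = 186.0 kN

186.0


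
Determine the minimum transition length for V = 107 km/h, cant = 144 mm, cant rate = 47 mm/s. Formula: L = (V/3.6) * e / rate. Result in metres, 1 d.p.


Convert speed: V = 107 / 3.6 = 29.7222 m/s
L = 29.7222 * 144 / 47
L = 4280.0 / 47
L = 91.1 m

91.1


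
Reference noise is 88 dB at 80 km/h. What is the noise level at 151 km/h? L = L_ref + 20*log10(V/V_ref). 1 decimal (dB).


V/V_ref = 151 / 80 = 1.8875
log10(1.8875) = 0.275887
20 * 0.275887 = 5.5177
L = 88 + 5.5177 = 93.5 dB

93.5


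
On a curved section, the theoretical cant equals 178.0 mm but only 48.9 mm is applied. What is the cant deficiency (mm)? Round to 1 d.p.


Cant deficiency = equilibrium cant - actual cant
CD = 178.0 - 48.9
CD = 129.1 mm

129.1


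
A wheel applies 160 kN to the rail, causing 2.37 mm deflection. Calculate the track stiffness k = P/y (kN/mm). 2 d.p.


Track stiffness k = P / y
k = 160 / 2.37
k = 67.51 kN/mm

67.51


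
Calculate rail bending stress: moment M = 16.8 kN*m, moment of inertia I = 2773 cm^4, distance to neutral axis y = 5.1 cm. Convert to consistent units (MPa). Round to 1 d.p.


Convert units:
M = 16.8 kN*m = 16800000 N*mm
y = 5.1 cm = 51 mm
I = 2773 cm^4 = 27730000 mm^4
sigma = 16800000 * 51 / 27730000
sigma = 30.9 MPa

30.9


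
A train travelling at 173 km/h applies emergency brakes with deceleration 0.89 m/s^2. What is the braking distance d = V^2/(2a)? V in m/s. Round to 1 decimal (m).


Convert speed: V = 173 / 3.6 = 48.0556 m/s
V^2 = 2309.3364
d = 2309.3364 / (2 * 0.89)
d = 2309.3364 / 1.78
d = 1297.4 m

1297.4


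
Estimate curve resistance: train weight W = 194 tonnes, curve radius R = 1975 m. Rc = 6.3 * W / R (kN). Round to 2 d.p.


Rc = 6.3 * W / R
Rc = 6.3 * 194 / 1975
Rc = 1222.2 / 1975
Rc = 0.62 kN

0.62


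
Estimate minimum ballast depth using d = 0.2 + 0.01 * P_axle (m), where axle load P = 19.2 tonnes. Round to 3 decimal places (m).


d = 0.2 + 0.01 * 19.2
d = 0.2 + 0.192
d = 0.392 m

0.392


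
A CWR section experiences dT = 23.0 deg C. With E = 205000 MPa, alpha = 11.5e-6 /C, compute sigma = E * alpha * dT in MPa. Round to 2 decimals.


sigma = E * alpha * dT
sigma = 205000 * 11.5e-6 * 23.0
sigma = 2.3575 * 23.0
sigma = 54.22 MPa

54.22


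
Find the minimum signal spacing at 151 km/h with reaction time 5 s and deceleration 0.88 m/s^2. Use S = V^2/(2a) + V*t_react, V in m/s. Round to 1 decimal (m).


V = 151 / 3.6 = 41.9444 m/s
Braking distance = 41.9444^2 / (2*0.88) = 999.623 m
Sighting distance = 41.9444 * 5 = 209.7222 m
S = 999.623 + 209.7222 = 1209.3 m

1209.3


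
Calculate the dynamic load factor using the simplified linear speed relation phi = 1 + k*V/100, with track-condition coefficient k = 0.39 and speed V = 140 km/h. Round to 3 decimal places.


phi = 1 + k * V / 100
phi = 1 + 0.39 * 140 / 100
phi = 1 + 0.546
phi = 1.546

1.546


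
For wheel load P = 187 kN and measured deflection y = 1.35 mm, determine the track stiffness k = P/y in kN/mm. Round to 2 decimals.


Track stiffness k = P / y
k = 187 / 1.35
k = 138.52 kN/mm

138.52


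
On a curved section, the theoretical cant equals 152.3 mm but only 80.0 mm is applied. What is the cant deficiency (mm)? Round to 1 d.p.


Cant deficiency = equilibrium cant - actual cant
CD = 152.3 - 80.0
CD = 72.3 mm

72.3


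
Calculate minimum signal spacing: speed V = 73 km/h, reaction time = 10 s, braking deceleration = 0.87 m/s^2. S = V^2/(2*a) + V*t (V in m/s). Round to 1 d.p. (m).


V = 73 / 3.6 = 20.2778 m/s
Braking distance = 20.2778^2 / (2*0.87) = 236.3151 m
Sighting distance = 20.2778 * 10 = 202.7778 m
S = 236.3151 + 202.7778 = 439.1 m

439.1


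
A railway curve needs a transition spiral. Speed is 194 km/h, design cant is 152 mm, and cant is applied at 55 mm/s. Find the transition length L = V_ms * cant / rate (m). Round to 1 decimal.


Convert speed: V = 194 / 3.6 = 53.8889 m/s
L = 53.8889 * 152 / 55
L = 8191.1111 / 55
L = 148.9 m

148.9


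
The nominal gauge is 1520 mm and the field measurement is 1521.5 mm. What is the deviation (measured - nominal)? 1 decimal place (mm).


Deviation = measured - nominal
Deviation = 1521.5 - 1520
Deviation = 1.5 mm

1.5


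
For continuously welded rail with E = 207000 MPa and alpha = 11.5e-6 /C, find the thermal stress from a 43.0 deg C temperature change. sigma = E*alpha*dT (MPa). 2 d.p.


sigma = E * alpha * dT
sigma = 207000 * 11.5e-6 * 43.0
sigma = 2.3805 * 43.0
sigma = 102.36 MPa

102.36


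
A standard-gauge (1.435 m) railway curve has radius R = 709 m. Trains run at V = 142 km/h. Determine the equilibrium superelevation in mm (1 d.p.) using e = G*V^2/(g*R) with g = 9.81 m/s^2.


Convert speed: V = 142 / 3.6 = 39.4444 m/s
Apply formula: e = 1.435 * 39.4444^2 / (9.81 * 709)
e = 1.435 * 1555.8642 / 6955.29
e = 0.321002 m = 321.0 mm

321.0


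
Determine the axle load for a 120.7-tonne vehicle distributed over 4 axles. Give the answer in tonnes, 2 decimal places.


Load per axle = total weight / number of axles
Load = 120.7 / 4
Load = 30.18 tonnes

30.18


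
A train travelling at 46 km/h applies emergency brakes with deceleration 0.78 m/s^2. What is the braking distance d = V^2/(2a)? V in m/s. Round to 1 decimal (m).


Convert speed: V = 46 / 3.6 = 12.7778 m/s
V^2 = 163.2716
d = 163.2716 / (2 * 0.78)
d = 163.2716 / 1.56
d = 104.7 m

104.7


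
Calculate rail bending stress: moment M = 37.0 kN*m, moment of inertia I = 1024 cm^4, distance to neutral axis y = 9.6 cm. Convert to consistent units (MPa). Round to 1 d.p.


Convert units:
M = 37.0 kN*m = 37000000 N*mm
y = 9.6 cm = 96 mm
I = 1024 cm^4 = 10240000 mm^4
sigma = 37000000 * 96 / 10240000
sigma = 346.9 MPa

346.9


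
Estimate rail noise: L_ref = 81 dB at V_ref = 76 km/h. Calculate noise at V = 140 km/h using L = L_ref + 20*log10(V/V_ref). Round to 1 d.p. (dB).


V/V_ref = 140 / 76 = 1.842105
log10(1.842105) = 0.265314
20 * 0.265314 = 5.3063
L = 81 + 5.3063 = 86.3 dB

86.3


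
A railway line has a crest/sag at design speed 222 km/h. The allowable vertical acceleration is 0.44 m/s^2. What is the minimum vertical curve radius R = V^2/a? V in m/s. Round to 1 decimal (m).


Convert speed: V = 222 / 3.6 = 61.6667 m/s
V^2 = 3802.7778 m^2/s^2
R_v = 3802.7778 / 0.44
R_v = 8642.7 m

8642.7


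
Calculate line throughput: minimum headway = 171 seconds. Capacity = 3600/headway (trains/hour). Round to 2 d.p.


Capacity = 3600 / headway
Capacity = 3600 / 171
Capacity = 21.05 trains/hour

21.05


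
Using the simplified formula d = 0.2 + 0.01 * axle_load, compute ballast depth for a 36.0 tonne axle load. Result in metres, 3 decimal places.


d = 0.2 + 0.01 * 36.0
d = 0.2 + 0.36
d = 0.560 m

0.560


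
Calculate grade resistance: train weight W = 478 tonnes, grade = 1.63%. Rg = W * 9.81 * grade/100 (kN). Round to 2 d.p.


Rg = W * 9.81 * grade / 100
Rg = 478 * 9.81 * 1.63 / 100
Rg = 4689.18 * 0.0163
Rg = 76.43 kN

76.43


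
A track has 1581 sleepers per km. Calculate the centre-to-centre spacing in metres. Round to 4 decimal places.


Spacing = 1000 m / number of sleepers
Spacing = 1000 / 1581
Spacing = 0.6325 m

0.6325


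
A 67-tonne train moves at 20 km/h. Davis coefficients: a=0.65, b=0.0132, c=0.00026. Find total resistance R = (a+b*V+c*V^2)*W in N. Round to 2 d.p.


b*V = 0.0132 * 20 = 0.264
c*V^2 = 0.00026 * 400 = 0.104
R_per_t = 0.65 + 0.264 + 0.104 = 1.018 N/t
R_total = 1.018 * 67 = 68.21 N

68.21


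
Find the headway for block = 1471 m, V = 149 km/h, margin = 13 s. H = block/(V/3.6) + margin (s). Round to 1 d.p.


V = 149 / 3.6 = 41.3889 m/s
Block traversal time = 1471 / 41.3889 = 35.5409 s
Headway = 35.5409 + 13
Headway = 48.5 s

48.5


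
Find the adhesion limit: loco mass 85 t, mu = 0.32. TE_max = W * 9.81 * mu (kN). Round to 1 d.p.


TE_max = W * g * mu
TE_max = 85 * 9.81 * 0.32
TE_max = 833.85 * 0.32
TE_max = 266.8 kN

266.8


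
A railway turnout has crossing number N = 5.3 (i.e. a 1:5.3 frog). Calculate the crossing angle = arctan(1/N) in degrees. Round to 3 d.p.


1/N = 1/5.3 = 0.188679
angle = arctan(0.188679) = 0.186487 rad
angle = 0.186487 * 180/pi = 10.685 degrees

10.685


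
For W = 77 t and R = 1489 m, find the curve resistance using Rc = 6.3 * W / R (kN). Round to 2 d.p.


Rc = 6.3 * W / R
Rc = 6.3 * 77 / 1489
Rc = 485.1 / 1489
Rc = 0.33 kN

0.33


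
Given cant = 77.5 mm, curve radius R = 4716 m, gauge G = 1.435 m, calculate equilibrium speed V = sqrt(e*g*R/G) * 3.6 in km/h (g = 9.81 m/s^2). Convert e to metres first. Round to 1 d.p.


Convert cant: e = 77.5 mm = 0.0775 m
V_ms = sqrt(0.0775 * 9.81 * 4716 / 1.435)
V_ms = sqrt(2498.576237) = 49.9858 m/s
V = 49.9858 * 3.6 = 179.9 km/h

179.9


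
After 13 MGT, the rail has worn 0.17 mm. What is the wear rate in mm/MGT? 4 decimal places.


Wear rate = total wear / cumulative tonnage
Rate = 0.17 / 13
Rate = 0.0131 mm/MGT

0.0131


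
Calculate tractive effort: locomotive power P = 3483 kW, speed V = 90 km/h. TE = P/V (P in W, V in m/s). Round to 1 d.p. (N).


Convert: P = 3483 kW = 3483000 W
V = 90 / 3.6 = 25.0 m/s
TE = 3483000 / 25.0
TE = 139320.0 N

139320.0


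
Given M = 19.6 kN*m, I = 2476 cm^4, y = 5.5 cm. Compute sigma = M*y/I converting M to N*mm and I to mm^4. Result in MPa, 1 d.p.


Convert units:
M = 19.6 kN*m = 19600000 N*mm
y = 5.5 cm = 55 mm
I = 2476 cm^4 = 24760000 mm^4
sigma = 19600000 * 55 / 24760000
sigma = 43.5 MPa

43.5


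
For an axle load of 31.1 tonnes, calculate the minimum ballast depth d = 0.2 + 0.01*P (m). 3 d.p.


d = 0.2 + 0.01 * 31.1
d = 0.2 + 0.311
d = 0.511 m

0.511


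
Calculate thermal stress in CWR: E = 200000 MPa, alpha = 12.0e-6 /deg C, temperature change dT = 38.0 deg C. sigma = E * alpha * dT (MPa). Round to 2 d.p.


sigma = E * alpha * dT
sigma = 200000 * 12.0e-6 * 38.0
sigma = 2.4 * 38.0
sigma = 91.20 MPa

91.20


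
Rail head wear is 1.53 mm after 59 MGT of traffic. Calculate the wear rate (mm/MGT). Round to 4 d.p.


Wear rate = total wear / cumulative tonnage
Rate = 1.53 / 59
Rate = 0.0259 mm/MGT

0.0259


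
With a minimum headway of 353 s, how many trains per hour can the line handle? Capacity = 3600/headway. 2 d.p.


Capacity = 3600 / headway
Capacity = 3600 / 353
Capacity = 10.20 trains/hour

10.20


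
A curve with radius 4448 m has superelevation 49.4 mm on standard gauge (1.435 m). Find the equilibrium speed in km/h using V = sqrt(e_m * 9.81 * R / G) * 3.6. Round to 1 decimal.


Convert cant: e = 49.4 mm = 0.0494 m
V_ms = sqrt(0.0494 * 9.81 * 4448 / 1.435)
V_ms = sqrt(1502.134545) = 38.7574 m/s
V = 38.7574 * 3.6 = 139.5 km/h

139.5


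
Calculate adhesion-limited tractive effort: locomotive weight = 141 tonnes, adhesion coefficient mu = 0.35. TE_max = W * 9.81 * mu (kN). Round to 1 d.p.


TE_max = W * g * mu
TE_max = 141 * 9.81 * 0.35
TE_max = 1383.21 * 0.35
TE_max = 484.1 kN

484.1


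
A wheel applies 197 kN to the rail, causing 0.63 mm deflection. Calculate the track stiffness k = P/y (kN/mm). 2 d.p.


Track stiffness k = P / y
k = 197 / 0.63
k = 312.70 kN/mm

312.70


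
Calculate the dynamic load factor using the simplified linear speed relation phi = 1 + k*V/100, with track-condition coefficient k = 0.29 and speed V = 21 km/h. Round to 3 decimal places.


phi = 1 + k * V / 100
phi = 1 + 0.29 * 21 / 100
phi = 1 + 0.0609
phi = 1.061

1.061


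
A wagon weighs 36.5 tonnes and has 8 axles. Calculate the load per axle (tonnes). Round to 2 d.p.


Load per axle = total weight / number of axles
Load = 36.5 / 8
Load = 4.56 tonnes

4.56


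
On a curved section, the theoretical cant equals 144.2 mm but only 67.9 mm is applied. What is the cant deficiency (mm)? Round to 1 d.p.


Cant deficiency = equilibrium cant - actual cant
CD = 144.2 - 67.9
CD = 76.3 mm

76.3


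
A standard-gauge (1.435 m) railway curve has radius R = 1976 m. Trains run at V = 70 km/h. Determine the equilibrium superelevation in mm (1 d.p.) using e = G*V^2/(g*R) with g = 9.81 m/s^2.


Convert speed: V = 70 / 3.6 = 19.4444 m/s
Apply formula: e = 1.435 * 19.4444^2 / (9.81 * 1976)
e = 1.435 * 378.0864 / 19384.56
e = 0.027989 m = 28.0 mm

28.0


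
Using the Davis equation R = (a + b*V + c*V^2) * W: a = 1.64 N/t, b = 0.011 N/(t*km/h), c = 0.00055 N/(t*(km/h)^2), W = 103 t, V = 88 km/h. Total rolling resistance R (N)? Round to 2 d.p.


b*V = 0.011 * 88 = 0.968
c*V^2 = 0.00055 * 7744 = 4.2592
R_per_t = 1.64 + 0.968 + 4.2592 = 6.8672 N/t
R_total = 6.8672 * 103 = 707.32 N

707.32


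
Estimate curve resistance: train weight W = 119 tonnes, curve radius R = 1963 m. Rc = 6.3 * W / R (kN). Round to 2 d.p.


Rc = 6.3 * W / R
Rc = 6.3 * 119 / 1963
Rc = 749.7 / 1963
Rc = 0.38 kN

0.38


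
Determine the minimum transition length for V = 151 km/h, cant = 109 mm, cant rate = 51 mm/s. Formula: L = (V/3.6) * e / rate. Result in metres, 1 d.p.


Convert speed: V = 151 / 3.6 = 41.9444 m/s
L = 41.9444 * 109 / 51
L = 4571.9444 / 51
L = 89.6 m

89.6


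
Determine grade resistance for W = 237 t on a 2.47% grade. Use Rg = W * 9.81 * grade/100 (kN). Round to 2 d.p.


Rg = W * 9.81 * grade / 100
Rg = 237 * 9.81 * 2.47 / 100
Rg = 2324.97 * 0.0247
Rg = 57.43 kN

57.43


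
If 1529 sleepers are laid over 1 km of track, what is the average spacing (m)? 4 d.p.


Spacing = 1000 m / number of sleepers
Spacing = 1000 / 1529
Spacing = 0.6540 m

0.6540


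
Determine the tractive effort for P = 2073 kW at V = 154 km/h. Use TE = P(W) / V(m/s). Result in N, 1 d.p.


Convert: P = 2073 kW = 2073000 W
V = 154 / 3.6 = 42.7778 m/s
TE = 2073000 / 42.7778
TE = 48459.7 N

48459.7


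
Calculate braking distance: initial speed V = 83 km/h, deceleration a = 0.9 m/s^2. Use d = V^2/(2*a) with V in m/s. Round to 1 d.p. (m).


Convert speed: V = 83 / 3.6 = 23.0556 m/s
V^2 = 531.5586
d = 531.5586 / (2 * 0.9)
d = 531.5586 / 1.8
d = 295.3 m

295.3


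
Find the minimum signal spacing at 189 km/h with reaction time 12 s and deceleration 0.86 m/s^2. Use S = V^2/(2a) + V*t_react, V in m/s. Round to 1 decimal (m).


V = 189 / 3.6 = 52.5 m/s
Braking distance = 52.5^2 / (2*0.86) = 1602.4709 m
Sighting distance = 52.5 * 12 = 630.0 m
S = 1602.4709 + 630.0 = 2232.5 m

2232.5


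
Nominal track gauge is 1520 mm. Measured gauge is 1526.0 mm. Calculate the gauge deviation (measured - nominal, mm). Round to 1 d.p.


Deviation = measured - nominal
Deviation = 1526.0 - 1520
Deviation = 6.0 mm

6.0


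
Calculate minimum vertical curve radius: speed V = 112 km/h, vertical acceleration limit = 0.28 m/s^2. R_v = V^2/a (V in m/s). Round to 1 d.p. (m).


Convert speed: V = 112 / 3.6 = 31.1111 m/s
V^2 = 967.9012 m^2/s^2
R_v = 967.9012 / 0.28
R_v = 3456.8 m

3456.8


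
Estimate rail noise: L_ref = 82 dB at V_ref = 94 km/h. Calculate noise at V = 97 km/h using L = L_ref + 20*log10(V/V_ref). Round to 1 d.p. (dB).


V/V_ref = 97 / 94 = 1.031915
log10(1.031915) = 0.013644
20 * 0.013644 = 0.2729
L = 82 + 0.2729 = 82.3 dB

82.3


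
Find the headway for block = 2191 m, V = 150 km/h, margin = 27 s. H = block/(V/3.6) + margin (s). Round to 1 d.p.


V = 150 / 3.6 = 41.6667 m/s
Block traversal time = 2191 / 41.6667 = 52.584 s
Headway = 52.584 + 27
Headway = 79.6 s

79.6


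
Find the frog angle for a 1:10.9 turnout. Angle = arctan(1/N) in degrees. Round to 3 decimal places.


1/N = 1/10.9 = 0.091743
angle = arctan(0.091743) = 0.091487 rad
angle = 0.091487 * 180/pi = 5.242 degrees

5.242


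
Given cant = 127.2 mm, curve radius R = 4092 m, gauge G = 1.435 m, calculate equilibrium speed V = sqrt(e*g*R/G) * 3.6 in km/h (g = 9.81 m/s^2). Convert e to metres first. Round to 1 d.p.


Convert cant: e = 127.2 mm = 0.1272 m
V_ms = sqrt(0.1272 * 9.81 * 4092 / 1.435)
V_ms = sqrt(3558.277731) = 59.6513 m/s
V = 59.6513 * 3.6 = 214.7 km/h

214.7


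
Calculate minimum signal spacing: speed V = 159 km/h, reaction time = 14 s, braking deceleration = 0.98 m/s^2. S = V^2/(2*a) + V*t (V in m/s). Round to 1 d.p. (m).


V = 159 / 3.6 = 44.1667 m/s
Braking distance = 44.1667^2 / (2*0.98) = 995.2523 m
Sighting distance = 44.1667 * 14 = 618.3333 m
S = 995.2523 + 618.3333 = 1613.6 m

1613.6


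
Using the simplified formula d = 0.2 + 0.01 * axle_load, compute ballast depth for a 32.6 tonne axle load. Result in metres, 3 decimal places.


d = 0.2 + 0.01 * 32.6
d = 0.2 + 0.326
d = 0.526 m

0.526


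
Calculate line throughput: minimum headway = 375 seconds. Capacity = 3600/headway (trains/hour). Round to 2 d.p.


Capacity = 3600 / headway
Capacity = 3600 / 375
Capacity = 9.60 trains/hour

9.60


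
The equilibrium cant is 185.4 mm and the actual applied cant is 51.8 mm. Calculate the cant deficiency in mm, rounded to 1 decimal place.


Cant deficiency = equilibrium cant - actual cant
CD = 185.4 - 51.8
CD = 133.6 mm

133.6


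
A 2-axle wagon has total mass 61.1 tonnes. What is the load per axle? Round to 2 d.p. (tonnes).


Load per axle = total weight / number of axles
Load = 61.1 / 2
Load = 30.55 tonnes

30.55


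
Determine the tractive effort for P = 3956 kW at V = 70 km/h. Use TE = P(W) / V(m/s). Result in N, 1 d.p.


Convert: P = 3956 kW = 3956000 W
V = 70 / 3.6 = 19.4444 m/s
TE = 3956000 / 19.4444
TE = 203451.4 N

203451.4


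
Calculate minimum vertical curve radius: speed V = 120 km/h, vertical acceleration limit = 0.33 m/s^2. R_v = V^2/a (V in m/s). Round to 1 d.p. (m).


Convert speed: V = 120 / 3.6 = 33.3333 m/s
V^2 = 1111.1111 m^2/s^2
R_v = 1111.1111 / 0.33
R_v = 3367.0 m

3367.0


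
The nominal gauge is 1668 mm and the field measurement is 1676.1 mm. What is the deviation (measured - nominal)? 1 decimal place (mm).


Deviation = measured - nominal
Deviation = 1676.1 - 1668
Deviation = 8.1 mm

8.1


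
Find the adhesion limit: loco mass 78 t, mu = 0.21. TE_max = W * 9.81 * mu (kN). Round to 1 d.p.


TE_max = W * g * mu
TE_max = 78 * 9.81 * 0.21
TE_max = 765.18 * 0.21
TE_max = 160.7 kN

160.7


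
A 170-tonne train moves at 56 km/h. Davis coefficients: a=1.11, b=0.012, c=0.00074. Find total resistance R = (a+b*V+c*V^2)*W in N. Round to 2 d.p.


b*V = 0.012 * 56 = 0.672
c*V^2 = 0.00074 * 3136 = 2.32064
R_per_t = 1.11 + 0.672 + 2.32064 = 4.10264 N/t
R_total = 4.10264 * 170 = 697.45 N

697.45


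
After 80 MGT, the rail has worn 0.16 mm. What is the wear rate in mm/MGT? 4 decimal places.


Wear rate = total wear / cumulative tonnage
Rate = 0.16 / 80
Rate = 0.0020 mm/MGT

0.0020


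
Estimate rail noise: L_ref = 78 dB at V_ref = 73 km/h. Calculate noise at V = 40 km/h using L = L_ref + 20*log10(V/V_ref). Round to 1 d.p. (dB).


V/V_ref = 40 / 73 = 0.547945
log10(0.547945) = -0.261263
20 * -0.261263 = -5.2253
L = 78 + -5.2253 = 72.8 dB

72.8


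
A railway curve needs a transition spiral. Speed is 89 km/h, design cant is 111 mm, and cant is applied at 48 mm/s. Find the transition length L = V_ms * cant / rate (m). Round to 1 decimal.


Convert speed: V = 89 / 3.6 = 24.7222 m/s
L = 24.7222 * 111 / 48
L = 2744.1667 / 48
L = 57.2 m

57.2


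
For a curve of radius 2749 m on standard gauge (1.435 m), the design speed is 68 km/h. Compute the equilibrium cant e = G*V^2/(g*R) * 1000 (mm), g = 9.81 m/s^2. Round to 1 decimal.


Convert speed: V = 68 / 3.6 = 18.8889 m/s
Apply formula: e = 1.435 * 18.8889^2 / (9.81 * 2749)
e = 1.435 * 356.7901 / 26967.69
e = 0.018985 m = 19.0 mm

19.0


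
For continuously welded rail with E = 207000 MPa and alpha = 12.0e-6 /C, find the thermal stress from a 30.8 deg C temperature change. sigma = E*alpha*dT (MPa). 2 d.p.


sigma = E * alpha * dT
sigma = 207000 * 12.0e-6 * 30.8
sigma = 2.484 * 30.8
sigma = 76.51 MPa

76.51


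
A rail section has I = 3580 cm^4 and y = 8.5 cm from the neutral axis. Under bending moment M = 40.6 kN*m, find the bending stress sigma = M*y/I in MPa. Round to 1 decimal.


Convert units:
M = 40.6 kN*m = 40600000 N*mm
y = 8.5 cm = 85 mm
I = 3580 cm^4 = 35800000 mm^4
sigma = 40600000 * 85 / 35800000
sigma = 96.4 MPa

96.4


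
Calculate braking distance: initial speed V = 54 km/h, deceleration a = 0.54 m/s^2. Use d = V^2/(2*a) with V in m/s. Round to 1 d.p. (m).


Convert speed: V = 54 / 3.6 = 15.0 m/s
V^2 = 225.0
d = 225.0 / (2 * 0.54)
d = 225.0 / 1.08
d = 208.3 m

208.3


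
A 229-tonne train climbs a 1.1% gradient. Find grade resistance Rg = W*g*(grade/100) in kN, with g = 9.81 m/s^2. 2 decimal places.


Rg = W * 9.81 * grade / 100
Rg = 229 * 9.81 * 1.1 / 100
Rg = 2246.49 * 0.011
Rg = 24.71 kN

24.71


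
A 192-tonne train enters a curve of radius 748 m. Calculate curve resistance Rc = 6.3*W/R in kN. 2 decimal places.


Rc = 6.3 * W / R
Rc = 6.3 * 192 / 748
Rc = 1209.6 / 748
Rc = 1.62 kN

1.62


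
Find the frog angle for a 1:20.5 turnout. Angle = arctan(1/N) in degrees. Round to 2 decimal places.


1/N = 1/20.5 = 0.04878
angle = arctan(0.04878) = 0.048742 rad
angle = 0.048742 * 180/pi = 2.79 degrees

2.79


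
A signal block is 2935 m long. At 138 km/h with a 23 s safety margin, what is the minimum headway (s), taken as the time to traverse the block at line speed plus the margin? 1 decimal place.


V = 138 / 3.6 = 38.3333 m/s
Block traversal time = 2935 / 38.3333 = 76.5652 s
Headway = 76.5652 + 23
Headway = 99.6 s

99.6


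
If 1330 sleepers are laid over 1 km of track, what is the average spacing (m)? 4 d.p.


Spacing = 1000 m / number of sleepers
Spacing = 1000 / 1330
Spacing = 0.7519 m

0.7519


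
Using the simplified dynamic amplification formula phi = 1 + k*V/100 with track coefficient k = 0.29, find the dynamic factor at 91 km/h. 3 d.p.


phi = 1 + k * V / 100
phi = 1 + 0.29 * 91 / 100
phi = 1 + 0.2639
phi = 1.264

1.264


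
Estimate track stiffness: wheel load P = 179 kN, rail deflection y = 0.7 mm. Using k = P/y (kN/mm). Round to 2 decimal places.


Track stiffness k = P / y
k = 179 / 0.7
k = 255.71 kN/mm

255.71


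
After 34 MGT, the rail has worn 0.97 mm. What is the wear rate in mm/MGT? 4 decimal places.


Wear rate = total wear / cumulative tonnage
Rate = 0.97 / 34
Rate = 0.0285 mm/MGT

0.0285


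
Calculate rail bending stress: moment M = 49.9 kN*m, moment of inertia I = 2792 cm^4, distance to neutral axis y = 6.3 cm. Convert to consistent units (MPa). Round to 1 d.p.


Convert units:
M = 49.9 kN*m = 49900000 N*mm
y = 6.3 cm = 63 mm
I = 2792 cm^4 = 27920000 mm^4
sigma = 49900000 * 63 / 27920000
sigma = 112.6 MPa

112.6


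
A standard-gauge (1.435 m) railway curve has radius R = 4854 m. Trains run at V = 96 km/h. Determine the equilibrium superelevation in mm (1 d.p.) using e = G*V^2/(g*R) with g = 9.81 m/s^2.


Convert speed: V = 96 / 3.6 = 26.6667 m/s
Apply formula: e = 1.435 * 26.6667^2 / (9.81 * 4854)
e = 1.435 * 711.1111 / 47617.74
e = 0.02143 m = 21.4 mm

21.4


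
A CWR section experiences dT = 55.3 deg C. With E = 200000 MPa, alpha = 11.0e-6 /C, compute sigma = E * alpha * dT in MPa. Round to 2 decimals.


sigma = E * alpha * dT
sigma = 200000 * 11.0e-6 * 55.3
sigma = 2.2 * 55.3
sigma = 121.66 MPa

121.66


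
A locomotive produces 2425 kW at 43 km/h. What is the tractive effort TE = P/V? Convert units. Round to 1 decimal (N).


Convert: P = 2425 kW = 2425000 W
V = 43 / 3.6 = 11.9444 m/s
TE = 2425000 / 11.9444
TE = 203023.3 N

203023.3


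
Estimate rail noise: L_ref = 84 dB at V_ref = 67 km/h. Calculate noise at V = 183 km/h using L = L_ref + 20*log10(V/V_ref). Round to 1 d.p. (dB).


V/V_ref = 183 / 67 = 2.731343
log10(2.731343) = 0.436376
20 * 0.436376 = 8.7275
L = 84 + 8.7275 = 92.7 dB

92.7


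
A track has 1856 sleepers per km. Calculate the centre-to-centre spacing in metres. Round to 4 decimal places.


Spacing = 1000 m / number of sleepers
Spacing = 1000 / 1856
Spacing = 0.5388 m

0.5388


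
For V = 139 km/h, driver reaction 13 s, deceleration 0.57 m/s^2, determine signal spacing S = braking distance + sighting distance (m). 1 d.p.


V = 139 / 3.6 = 38.6111 m/s
Braking distance = 38.6111^2 / (2*0.57) = 1307.735 m
Sighting distance = 38.6111 * 13 = 501.9444 m
S = 1307.735 + 501.9444 = 1809.7 m

1809.7


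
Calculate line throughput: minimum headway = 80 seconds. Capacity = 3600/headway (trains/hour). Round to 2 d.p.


Capacity = 3600 / headway
Capacity = 3600 / 80
Capacity = 45.00 trains/hour

45.00


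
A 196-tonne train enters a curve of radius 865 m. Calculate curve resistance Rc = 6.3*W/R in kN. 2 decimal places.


Rc = 6.3 * W / R
Rc = 6.3 * 196 / 865
Rc = 1234.8 / 865
Rc = 1.43 kN

1.43


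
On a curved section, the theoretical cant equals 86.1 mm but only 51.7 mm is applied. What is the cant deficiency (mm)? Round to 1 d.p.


Cant deficiency = equilibrium cant - actual cant
CD = 86.1 - 51.7
CD = 34.4 mm

34.4


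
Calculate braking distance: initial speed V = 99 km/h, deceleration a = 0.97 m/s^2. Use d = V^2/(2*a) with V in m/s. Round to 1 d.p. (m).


Convert speed: V = 99 / 3.6 = 27.5 m/s
V^2 = 756.25
d = 756.25 / (2 * 0.97)
d = 756.25 / 1.94
d = 389.8 m

389.8


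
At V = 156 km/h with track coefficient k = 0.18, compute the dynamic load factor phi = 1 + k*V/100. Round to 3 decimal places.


phi = 1 + k * V / 100
phi = 1 + 0.18 * 156 / 100
phi = 1 + 0.2808
phi = 1.281

1.281


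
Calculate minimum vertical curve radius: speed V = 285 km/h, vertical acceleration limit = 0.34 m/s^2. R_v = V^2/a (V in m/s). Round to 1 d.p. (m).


Convert speed: V = 285 / 3.6 = 79.1667 m/s
V^2 = 6267.3611 m^2/s^2
R_v = 6267.3611 / 0.34
R_v = 18433.4 m

18433.4


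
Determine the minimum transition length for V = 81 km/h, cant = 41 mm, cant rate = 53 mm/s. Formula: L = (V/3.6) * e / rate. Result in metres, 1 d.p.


Convert speed: V = 81 / 3.6 = 22.5 m/s
L = 22.5 * 41 / 53
L = 922.5 / 53
L = 17.4 m

17.4


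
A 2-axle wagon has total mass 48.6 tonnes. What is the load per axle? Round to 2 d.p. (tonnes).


Load per axle = total weight / number of axles
Load = 48.6 / 2
Load = 24.30 tonnes

24.30


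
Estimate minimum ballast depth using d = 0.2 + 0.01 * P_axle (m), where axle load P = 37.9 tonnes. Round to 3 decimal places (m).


d = 0.2 + 0.01 * 37.9
d = 0.2 + 0.379
d = 0.579 m

0.579


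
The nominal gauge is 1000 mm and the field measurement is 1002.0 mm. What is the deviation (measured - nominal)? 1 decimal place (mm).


Deviation = measured - nominal
Deviation = 1002.0 - 1000
Deviation = 2.0 mm

2.0


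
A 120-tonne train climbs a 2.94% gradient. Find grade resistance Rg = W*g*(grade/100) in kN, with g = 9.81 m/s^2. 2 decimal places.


Rg = W * 9.81 * grade / 100
Rg = 120 * 9.81 * 2.94 / 100
Rg = 1177.2 * 0.0294
Rg = 34.61 kN

34.61


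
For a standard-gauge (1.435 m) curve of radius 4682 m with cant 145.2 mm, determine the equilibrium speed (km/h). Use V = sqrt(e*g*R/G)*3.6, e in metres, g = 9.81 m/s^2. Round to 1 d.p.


Convert cant: e = 145.2 mm = 0.1452 m
V_ms = sqrt(0.1452 * 9.81 * 4682 / 1.435)
V_ms = sqrt(4647.454344) = 68.1722 m/s
V = 68.1722 * 3.6 = 245.4 km/h

245.4


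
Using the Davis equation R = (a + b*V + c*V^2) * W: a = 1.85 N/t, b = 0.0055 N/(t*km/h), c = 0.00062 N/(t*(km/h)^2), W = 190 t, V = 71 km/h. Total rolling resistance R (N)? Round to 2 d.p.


b*V = 0.0055 * 71 = 0.3905
c*V^2 = 0.00062 * 5041 = 3.12542
R_per_t = 1.85 + 0.3905 + 3.12542 = 5.36592 N/t
R_total = 5.36592 * 190 = 1019.52 N

1019.52


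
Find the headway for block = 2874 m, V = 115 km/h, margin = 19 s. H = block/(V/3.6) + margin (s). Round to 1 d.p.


V = 115 / 3.6 = 31.9444 m/s
Block traversal time = 2874 / 31.9444 = 89.9687 s
Headway = 89.9687 + 19
Headway = 109.0 s

109.0


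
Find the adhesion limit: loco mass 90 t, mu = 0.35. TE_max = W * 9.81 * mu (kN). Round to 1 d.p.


TE_max = W * g * mu
TE_max = 90 * 9.81 * 0.35
TE_max = 882.9 * 0.35
TE_max = 309.0 kN

309.0


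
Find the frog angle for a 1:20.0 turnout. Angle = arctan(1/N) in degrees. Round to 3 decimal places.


1/N = 1/20.0 = 0.05
angle = arctan(0.05) = 0.049958 rad
angle = 0.049958 * 180/pi = 2.862 degrees

2.862


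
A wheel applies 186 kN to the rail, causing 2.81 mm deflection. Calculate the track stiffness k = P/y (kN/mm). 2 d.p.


Track stiffness k = P / y
k = 186 / 2.81
k = 66.19 kN/mm

66.19
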